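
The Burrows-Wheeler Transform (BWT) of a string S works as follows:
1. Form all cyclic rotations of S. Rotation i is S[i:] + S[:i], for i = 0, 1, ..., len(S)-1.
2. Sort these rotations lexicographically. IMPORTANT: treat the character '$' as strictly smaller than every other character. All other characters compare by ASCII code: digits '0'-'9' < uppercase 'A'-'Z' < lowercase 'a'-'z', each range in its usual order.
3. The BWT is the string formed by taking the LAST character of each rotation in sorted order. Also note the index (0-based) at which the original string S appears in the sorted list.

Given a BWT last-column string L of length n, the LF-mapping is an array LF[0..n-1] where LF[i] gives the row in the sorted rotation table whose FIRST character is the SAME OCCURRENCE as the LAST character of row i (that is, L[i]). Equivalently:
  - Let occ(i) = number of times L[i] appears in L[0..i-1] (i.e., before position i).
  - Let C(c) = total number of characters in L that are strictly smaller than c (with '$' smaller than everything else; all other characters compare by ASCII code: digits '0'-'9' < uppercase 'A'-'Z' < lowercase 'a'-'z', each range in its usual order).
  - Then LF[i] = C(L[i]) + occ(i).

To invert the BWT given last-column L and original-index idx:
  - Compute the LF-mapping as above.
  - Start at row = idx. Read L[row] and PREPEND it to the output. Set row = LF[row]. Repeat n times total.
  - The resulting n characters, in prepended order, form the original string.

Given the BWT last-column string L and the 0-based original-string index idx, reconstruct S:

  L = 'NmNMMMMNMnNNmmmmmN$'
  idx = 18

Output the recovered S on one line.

LF mapping: 6 12 7 1 2 3 4 8 5 18 9 10 13 14 15 16 17 11 0
Walk LF starting at row 18, prepending L[row]:
  step 1: row=18, L[18]='$', prepend. Next row=LF[18]=0
  step 2: row=0, L[0]='N', prepend. Next row=LF[0]=6
  step 3: row=6, L[6]='M', prepend. Next row=LF[6]=4
  step 4: row=4, L[4]='M', prepend. Next row=LF[4]=2
  step 5: row=2, L[2]='N', prepend. Next row=LF[2]=7
  step 6: row=7, L[7]='N', prepend. Next row=LF[7]=8
  step 7: row=8, L[8]='M', prepend. Next row=LF[8]=5
  step 8: row=5, L[5]='M', prepend. Next row=LF[5]=3
  step 9: row=3, L[3]='M', prepend. Next row=LF[3]=1
  step 10: row=1, L[1]='m', prepend. Next row=LF[1]=12
  step 11: row=12, L[12]='m', prepend. Next row=LF[12]=13
  step 12: row=13, L[13]='m', prepend. Next row=LF[13]=14
  step 13: row=14, L[14]='m', prepend. Next row=LF[14]=15
  step 14: row=15, L[15]='m', prepend. Next row=LF[15]=16
  step 15: row=16, L[16]='m', prepend. Next row=LF[16]=17
  step 16: row=17, L[17]='N', prepend. Next row=LF[17]=11
  step 17: row=11, L[11]='N', prepend. Next row=LF[11]=10
  step 18: row=10, L[10]='N', prepend. Next row=LF[10]=9
  step 19: row=9, L[9]='n', prepend. Next row=LF[9]=18
Reversed output: nNNNmmmmmmMMMNNMMN$

Answer: nNNNmmmmmmMMMNNMMN$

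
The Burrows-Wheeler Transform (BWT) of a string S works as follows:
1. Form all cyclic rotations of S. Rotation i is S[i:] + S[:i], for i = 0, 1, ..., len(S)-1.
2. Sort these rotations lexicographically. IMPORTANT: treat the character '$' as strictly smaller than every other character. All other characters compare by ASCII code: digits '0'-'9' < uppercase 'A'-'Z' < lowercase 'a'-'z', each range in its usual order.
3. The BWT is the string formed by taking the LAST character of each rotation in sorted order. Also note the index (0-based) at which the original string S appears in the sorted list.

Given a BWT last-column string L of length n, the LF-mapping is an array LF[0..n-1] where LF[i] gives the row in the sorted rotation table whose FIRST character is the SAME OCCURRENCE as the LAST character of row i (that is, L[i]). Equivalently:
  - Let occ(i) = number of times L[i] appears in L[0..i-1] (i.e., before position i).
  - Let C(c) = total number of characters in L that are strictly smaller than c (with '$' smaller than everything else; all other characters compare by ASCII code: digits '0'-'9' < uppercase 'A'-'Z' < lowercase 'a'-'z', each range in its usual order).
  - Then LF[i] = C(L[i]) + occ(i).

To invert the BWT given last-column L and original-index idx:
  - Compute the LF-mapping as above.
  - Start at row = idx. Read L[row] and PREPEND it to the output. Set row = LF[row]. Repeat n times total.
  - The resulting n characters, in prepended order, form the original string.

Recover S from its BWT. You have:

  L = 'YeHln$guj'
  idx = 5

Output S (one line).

LF mapping: 2 3 1 6 7 0 4 8 5
Walk LF starting at row 5, prepending L[row]:
  step 1: row=5, L[5]='$', prepend. Next row=LF[5]=0
  step 2: row=0, L[0]='Y', prepend. Next row=LF[0]=2
  step 3: row=2, L[2]='H', prepend. Next row=LF[2]=1
  step 4: row=1, L[1]='e', prepend. Next row=LF[1]=3
  step 5: row=3, L[3]='l', prepend. Next row=LF[3]=6
  step 6: row=6, L[6]='g', prepend. Next row=LF[6]=4
  step 7: row=4, L[4]='n', prepend. Next row=LF[4]=7
  step 8: row=7, L[7]='u', prepend. Next row=LF[7]=8
  step 9: row=8, L[8]='j', prepend. Next row=LF[8]=5
Reversed output: jungleHY$

Answer: jungleHY$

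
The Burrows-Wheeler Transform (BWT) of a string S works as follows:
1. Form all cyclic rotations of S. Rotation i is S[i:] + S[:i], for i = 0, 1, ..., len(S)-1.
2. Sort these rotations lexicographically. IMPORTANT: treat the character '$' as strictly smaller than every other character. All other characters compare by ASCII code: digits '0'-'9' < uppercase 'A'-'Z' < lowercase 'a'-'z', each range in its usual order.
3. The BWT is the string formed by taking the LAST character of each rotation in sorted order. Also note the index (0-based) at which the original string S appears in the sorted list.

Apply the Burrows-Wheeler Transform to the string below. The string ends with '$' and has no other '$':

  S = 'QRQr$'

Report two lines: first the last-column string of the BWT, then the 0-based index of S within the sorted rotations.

Answer: r$RQQ
1

Derivation:
All 5 rotations (rotation i = S[i:]+S[:i]):
  rot[0] = QRQr$
  rot[1] = RQr$Q
  rot[2] = Qr$QR
  rot[3] = r$QRQ
  rot[4] = $QRQr
Sorted (with $ < everything):
  sorted[0] = $QRQr  (last char: 'r')
  sorted[1] = QRQr$  (last char: '$')
  sorted[2] = Qr$QR  (last char: 'R')
  sorted[3] = RQr$Q  (last char: 'Q')
  sorted[4] = r$QRQ  (last char: 'Q')
Last column: r$RQQ
Original string S is at sorted index 1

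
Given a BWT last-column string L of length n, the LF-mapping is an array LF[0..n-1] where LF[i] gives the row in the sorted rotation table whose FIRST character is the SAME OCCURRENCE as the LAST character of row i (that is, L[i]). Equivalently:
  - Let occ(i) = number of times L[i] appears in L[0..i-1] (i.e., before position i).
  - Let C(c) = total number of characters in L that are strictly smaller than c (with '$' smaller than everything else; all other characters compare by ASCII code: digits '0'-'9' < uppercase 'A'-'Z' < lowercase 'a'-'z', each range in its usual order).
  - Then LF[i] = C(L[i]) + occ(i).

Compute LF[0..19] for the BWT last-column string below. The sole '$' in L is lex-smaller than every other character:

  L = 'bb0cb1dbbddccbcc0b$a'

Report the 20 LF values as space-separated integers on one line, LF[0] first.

Char counts: '$':1, '0':2, '1':1, 'a':1, 'b':7, 'c':5, 'd':3
C (first-col start): C('$')=0, C('0')=1, C('1')=3, C('a')=4, C('b')=5, C('c')=12, C('d')=17
L[0]='b': occ=0, LF[0]=C('b')+0=5+0=5
L[1]='b': occ=1, LF[1]=C('b')+1=5+1=6
L[2]='0': occ=0, LF[2]=C('0')+0=1+0=1
L[3]='c': occ=0, LF[3]=C('c')+0=12+0=12
L[4]='b': occ=2, LF[4]=C('b')+2=5+2=7
L[5]='1': occ=0, LF[5]=C('1')+0=3+0=3
L[6]='d': occ=0, LF[6]=C('d')+0=17+0=17
L[7]='b': occ=3, LF[7]=C('b')+3=5+3=8
L[8]='b': occ=4, LF[8]=C('b')+4=5+4=9
L[9]='d': occ=1, LF[9]=C('d')+1=17+1=18
L[10]='d': occ=2, LF[10]=C('d')+2=17+2=19
L[11]='c': occ=1, LF[11]=C('c')+1=12+1=13
L[12]='c': occ=2, LF[12]=C('c')+2=12+2=14
L[13]='b': occ=5, LF[13]=C('b')+5=5+5=10
L[14]='c': occ=3, LF[14]=C('c')+3=12+3=15
L[15]='c': occ=4, LF[15]=C('c')+4=12+4=16
L[16]='0': occ=1, LF[16]=C('0')+1=1+1=2
L[17]='b': occ=6, LF[17]=C('b')+6=5+6=11
L[18]='$': occ=0, LF[18]=C('$')+0=0+0=0
L[19]='a': occ=0, LF[19]=C('a')+0=4+0=4

Answer: 5 6 1 12 7 3 17 8 9 18 19 13 14 10 15 16 2 11 0 4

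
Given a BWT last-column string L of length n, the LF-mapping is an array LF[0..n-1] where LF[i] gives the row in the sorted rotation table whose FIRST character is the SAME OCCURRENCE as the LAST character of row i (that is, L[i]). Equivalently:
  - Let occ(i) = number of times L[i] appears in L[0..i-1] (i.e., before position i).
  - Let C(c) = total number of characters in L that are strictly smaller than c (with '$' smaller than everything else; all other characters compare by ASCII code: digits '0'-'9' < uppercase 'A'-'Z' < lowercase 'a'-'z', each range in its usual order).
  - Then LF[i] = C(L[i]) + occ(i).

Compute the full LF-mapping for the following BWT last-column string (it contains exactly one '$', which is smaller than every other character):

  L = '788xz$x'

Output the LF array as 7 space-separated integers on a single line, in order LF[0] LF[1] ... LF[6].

Answer: 1 2 3 4 6 0 5

Derivation:
Char counts: '$':1, '7':1, '8':2, 'x':2, 'z':1
C (first-col start): C('$')=0, C('7')=1, C('8')=2, C('x')=4, C('z')=6
L[0]='7': occ=0, LF[0]=C('7')+0=1+0=1
L[1]='8': occ=0, LF[1]=C('8')+0=2+0=2
L[2]='8': occ=1, LF[2]=C('8')+1=2+1=3
L[3]='x': occ=0, LF[3]=C('x')+0=4+0=4
L[4]='z': occ=0, LF[4]=C('z')+0=6+0=6
L[5]='$': occ=0, LF[5]=C('$')+0=0+0=0
L[6]='x': occ=1, LF[6]=C('x')+1=4+1=5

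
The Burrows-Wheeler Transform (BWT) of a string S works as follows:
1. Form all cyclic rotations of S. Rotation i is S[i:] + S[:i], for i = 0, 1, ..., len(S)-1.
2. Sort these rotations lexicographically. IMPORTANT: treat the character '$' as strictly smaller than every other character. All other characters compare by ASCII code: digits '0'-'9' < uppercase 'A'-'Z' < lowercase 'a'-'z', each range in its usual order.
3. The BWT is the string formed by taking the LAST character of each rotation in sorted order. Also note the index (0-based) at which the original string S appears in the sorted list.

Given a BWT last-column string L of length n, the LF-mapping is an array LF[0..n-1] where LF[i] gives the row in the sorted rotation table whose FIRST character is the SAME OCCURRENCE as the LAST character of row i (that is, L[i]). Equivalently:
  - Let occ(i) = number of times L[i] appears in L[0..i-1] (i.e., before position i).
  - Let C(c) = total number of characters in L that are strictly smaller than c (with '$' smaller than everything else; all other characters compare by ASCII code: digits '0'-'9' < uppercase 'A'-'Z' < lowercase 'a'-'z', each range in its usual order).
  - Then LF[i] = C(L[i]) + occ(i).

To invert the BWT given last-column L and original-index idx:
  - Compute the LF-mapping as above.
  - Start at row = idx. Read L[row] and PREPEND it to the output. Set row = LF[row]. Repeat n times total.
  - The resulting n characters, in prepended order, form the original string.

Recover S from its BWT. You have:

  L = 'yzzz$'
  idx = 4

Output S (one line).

Answer: zzzy$

Derivation:
LF mapping: 1 2 3 4 0
Walk LF starting at row 4, prepending L[row]:
  step 1: row=4, L[4]='$', prepend. Next row=LF[4]=0
  step 2: row=0, L[0]='y', prepend. Next row=LF[0]=1
  step 3: row=1, L[1]='z', prepend. Next row=LF[1]=2
  step 4: row=2, L[2]='z', prepend. Next row=LF[2]=3
  step 5: row=3, L[3]='z', prepend. Next row=LF[3]=4
Reversed output: zzzy$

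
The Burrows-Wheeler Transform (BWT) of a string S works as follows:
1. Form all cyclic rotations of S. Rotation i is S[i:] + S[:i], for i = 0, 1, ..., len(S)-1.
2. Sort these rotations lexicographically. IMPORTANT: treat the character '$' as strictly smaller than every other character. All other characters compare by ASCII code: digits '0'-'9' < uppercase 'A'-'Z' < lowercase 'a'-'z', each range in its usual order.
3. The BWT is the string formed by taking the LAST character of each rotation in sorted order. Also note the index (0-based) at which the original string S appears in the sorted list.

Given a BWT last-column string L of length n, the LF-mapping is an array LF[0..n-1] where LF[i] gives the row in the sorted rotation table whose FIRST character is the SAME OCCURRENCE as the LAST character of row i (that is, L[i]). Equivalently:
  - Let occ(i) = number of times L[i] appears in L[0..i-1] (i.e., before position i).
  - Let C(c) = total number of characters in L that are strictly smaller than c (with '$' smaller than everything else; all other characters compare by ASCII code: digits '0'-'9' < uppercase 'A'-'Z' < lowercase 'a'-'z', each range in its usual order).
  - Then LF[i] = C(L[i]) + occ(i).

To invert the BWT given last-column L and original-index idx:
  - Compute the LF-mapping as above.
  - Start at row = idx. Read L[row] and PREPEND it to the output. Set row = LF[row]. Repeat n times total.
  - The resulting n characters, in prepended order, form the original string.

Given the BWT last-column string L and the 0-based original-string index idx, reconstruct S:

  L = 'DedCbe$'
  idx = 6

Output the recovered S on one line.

Answer: eeCbdD$

Derivation:
LF mapping: 2 5 4 1 3 6 0
Walk LF starting at row 6, prepending L[row]:
  step 1: row=6, L[6]='$', prepend. Next row=LF[6]=0
  step 2: row=0, L[0]='D', prepend. Next row=LF[0]=2
  step 3: row=2, L[2]='d', prepend. Next row=LF[2]=4
  step 4: row=4, L[4]='b', prepend. Next row=LF[4]=3
  step 5: row=3, L[3]='C', prepend. Next row=LF[3]=1
  step 6: row=1, L[1]='e', prepend. Next row=LF[1]=5
  step 7: row=5, L[5]='e', prepend. Next row=LF[5]=6
Reversed output: eeCbdD$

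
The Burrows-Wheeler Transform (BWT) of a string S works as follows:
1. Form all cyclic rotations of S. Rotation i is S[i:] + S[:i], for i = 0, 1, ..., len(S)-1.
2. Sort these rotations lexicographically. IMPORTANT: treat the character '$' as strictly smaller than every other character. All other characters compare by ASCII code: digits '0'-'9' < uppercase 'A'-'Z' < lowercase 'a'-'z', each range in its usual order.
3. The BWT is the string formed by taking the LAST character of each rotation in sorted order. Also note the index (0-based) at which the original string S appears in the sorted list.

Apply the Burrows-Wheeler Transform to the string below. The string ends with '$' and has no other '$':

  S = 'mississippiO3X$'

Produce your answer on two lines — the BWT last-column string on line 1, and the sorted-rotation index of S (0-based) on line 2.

All 15 rotations (rotation i = S[i:]+S[:i]):
  rot[0] = mississippiO3X$
  rot[1] = ississippiO3X$m
  rot[2] = ssissippiO3X$mi
  rot[3] = sissippiO3X$mis
  rot[4] = issippiO3X$miss
  rot[5] = ssippiO3X$missi
  rot[6] = sippiO3X$missis
  rot[7] = ippiO3X$mississ
  rot[8] = ppiO3X$mississi
  rot[9] = piO3X$mississip
  rot[10] = iO3X$mississipp
  rot[11] = O3X$mississippi
  rot[12] = 3X$mississippiO
  rot[13] = X$mississippiO3
  rot[14] = $mississippiO3X
Sorted (with $ < everything):
  sorted[0] = $mississippiO3X  (last char: 'X')
  sorted[1] = 3X$mississippiO  (last char: 'O')
  sorted[2] = O3X$mississippi  (last char: 'i')
  sorted[3] = X$mississippiO3  (last char: '3')
  sorted[4] = iO3X$mississipp  (last char: 'p')
  sorted[5] = ippiO3X$mississ  (last char: 's')
  sorted[6] = issippiO3X$miss  (last char: 's')
  sorted[7] = ississippiO3X$m  (last char: 'm')
  sorted[8] = mississippiO3X$  (last char: '$')
  sorted[9] = piO3X$mississip  (last char: 'p')
  sorted[10] = ppiO3X$mississi  (last char: 'i')
  sorted[11] = sippiO3X$missis  (last char: 's')
  sorted[12] = sissippiO3X$mis  (last char: 's')
  sorted[13] = ssippiO3X$missi  (last char: 'i')
  sorted[14] = ssissippiO3X$mi  (last char: 'i')
Last column: XOi3pssm$pissii
Original string S is at sorted index 8

Answer: XOi3pssm$pissii
8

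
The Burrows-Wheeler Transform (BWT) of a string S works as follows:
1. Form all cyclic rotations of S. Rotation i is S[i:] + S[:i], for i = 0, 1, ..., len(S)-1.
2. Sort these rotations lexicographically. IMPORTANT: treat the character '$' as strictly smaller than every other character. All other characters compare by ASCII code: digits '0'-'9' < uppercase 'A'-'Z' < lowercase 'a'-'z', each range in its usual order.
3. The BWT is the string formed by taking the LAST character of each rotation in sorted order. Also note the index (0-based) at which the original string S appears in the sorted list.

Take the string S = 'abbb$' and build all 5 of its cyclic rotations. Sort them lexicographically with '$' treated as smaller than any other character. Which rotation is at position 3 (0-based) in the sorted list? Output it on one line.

All 5 rotations (rotation i = S[i:]+S[:i]):
  rot[0] = abbb$
  rot[1] = bbb$a
  rot[2] = bb$ab
  rot[3] = b$abb
  rot[4] = $abbb
Sorted (with $ < everything):
  sorted[0] = $abbb
  sorted[1] = abbb$
  sorted[2] = b$abb
  sorted[3] = bb$ab
  sorted[4] = bbb$a
sorted[3] = bb$ab

Answer: bb$ab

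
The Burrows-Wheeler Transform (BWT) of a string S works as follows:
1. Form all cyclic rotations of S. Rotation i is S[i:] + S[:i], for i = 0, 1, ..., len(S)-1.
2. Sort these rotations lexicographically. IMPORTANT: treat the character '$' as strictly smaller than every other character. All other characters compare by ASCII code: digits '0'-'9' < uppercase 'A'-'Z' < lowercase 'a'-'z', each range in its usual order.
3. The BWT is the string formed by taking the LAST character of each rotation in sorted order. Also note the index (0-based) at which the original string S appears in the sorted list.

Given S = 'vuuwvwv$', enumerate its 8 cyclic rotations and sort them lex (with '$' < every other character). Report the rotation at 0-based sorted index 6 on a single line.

All 8 rotations (rotation i = S[i:]+S[:i]):
  rot[0] = vuuwvwv$
  rot[1] = uuwvwv$v
  rot[2] = uwvwv$vu
  rot[3] = wvwv$vuu
  rot[4] = vwv$vuuw
  rot[5] = wv$vuuwv
  rot[6] = v$vuuwvw
  rot[7] = $vuuwvwv
Sorted (with $ < everything):
  sorted[0] = $vuuwvwv
  sorted[1] = uuwvwv$v
  sorted[2] = uwvwv$vu
  sorted[3] = v$vuuwvw
  sorted[4] = vuuwvwv$
  sorted[5] = vwv$vuuw
  sorted[6] = wv$vuuwv
  sorted[7] = wvwv$vuu
sorted[6] = wv$vuuwv

Answer: wv$vuuwv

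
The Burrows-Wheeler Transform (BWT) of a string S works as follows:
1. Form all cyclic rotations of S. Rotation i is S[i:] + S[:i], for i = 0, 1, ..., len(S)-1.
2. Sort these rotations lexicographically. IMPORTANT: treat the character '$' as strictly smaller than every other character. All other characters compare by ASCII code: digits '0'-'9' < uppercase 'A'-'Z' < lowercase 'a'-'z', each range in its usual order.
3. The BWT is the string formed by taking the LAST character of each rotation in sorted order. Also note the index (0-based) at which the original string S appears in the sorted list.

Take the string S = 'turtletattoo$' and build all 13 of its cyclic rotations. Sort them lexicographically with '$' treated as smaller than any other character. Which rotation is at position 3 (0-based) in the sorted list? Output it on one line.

All 13 rotations (rotation i = S[i:]+S[:i]):
  rot[0] = turtletattoo$
  rot[1] = urtletattoo$t
  rot[2] = rtletattoo$tu
  rot[3] = tletattoo$tur
  rot[4] = letattoo$turt
  rot[5] = etattoo$turtl
  rot[6] = tattoo$turtle
  rot[7] = attoo$turtlet
  rot[8] = ttoo$turtleta
  rot[9] = too$turtletat
  rot[10] = oo$turtletatt
  rot[11] = o$turtletatto
  rot[12] = $turtletattoo
Sorted (with $ < everything):
  sorted[0] = $turtletattoo
  sorted[1] = attoo$turtlet
  sorted[2] = etattoo$turtl
  sorted[3] = letattoo$turt
  sorted[4] = o$turtletatto
  sorted[5] = oo$turtletatt
  sorted[6] = rtletattoo$tu
  sorted[7] = tattoo$turtle
  sorted[8] = tletattoo$tur
  sorted[9] = too$turtletat
  sorted[10] = ttoo$turtleta
  sorted[11] = turtletattoo$
  sorted[12] = urtletattoo$t
sorted[3] = letattoo$turt

Answer: letattoo$turt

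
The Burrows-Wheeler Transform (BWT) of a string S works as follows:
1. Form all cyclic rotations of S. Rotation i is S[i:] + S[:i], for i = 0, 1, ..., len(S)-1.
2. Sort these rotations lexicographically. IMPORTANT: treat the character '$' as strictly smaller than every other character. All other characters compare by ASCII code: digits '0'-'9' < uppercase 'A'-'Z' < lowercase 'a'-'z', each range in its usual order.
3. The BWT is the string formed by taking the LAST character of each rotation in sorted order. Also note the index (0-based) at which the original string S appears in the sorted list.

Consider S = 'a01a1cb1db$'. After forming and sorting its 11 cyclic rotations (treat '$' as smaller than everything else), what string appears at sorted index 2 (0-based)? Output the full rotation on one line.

Answer: 1a1cb1db$a0

Derivation:
All 11 rotations (rotation i = S[i:]+S[:i]):
  rot[0] = a01a1cb1db$
  rot[1] = 01a1cb1db$a
  rot[2] = 1a1cb1db$a0
  rot[3] = a1cb1db$a01
  rot[4] = 1cb1db$a01a
  rot[5] = cb1db$a01a1
  rot[6] = b1db$a01a1c
  rot[7] = 1db$a01a1cb
  rot[8] = db$a01a1cb1
  rot[9] = b$a01a1cb1d
  rot[10] = $a01a1cb1db
Sorted (with $ < everything):
  sorted[0] = $a01a1cb1db
  sorted[1] = 01a1cb1db$a
  sorted[2] = 1a1cb1db$a0
  sorted[3] = 1cb1db$a01a
  sorted[4] = 1db$a01a1cb
  sorted[5] = a01a1cb1db$
  sorted[6] = a1cb1db$a01
  sorted[7] = b$a01a1cb1d
  sorted[8] = b1db$a01a1c
  sorted[9] = cb1db$a01a1
  sorted[10] = db$a01a1cb1
sorted[2] = 1a1cb1db$a0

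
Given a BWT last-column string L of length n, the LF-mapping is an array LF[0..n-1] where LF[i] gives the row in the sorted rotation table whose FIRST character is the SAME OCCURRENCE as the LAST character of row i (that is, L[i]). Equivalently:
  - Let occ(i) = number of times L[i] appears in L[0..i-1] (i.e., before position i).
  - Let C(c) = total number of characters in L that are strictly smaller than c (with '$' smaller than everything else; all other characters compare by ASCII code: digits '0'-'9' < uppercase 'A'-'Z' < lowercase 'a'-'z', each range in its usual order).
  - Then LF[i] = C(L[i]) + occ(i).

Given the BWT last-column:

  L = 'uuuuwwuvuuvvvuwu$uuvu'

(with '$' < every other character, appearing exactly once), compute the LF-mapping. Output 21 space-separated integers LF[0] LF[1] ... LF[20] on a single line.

Char counts: '$':1, 'u':12, 'v':5, 'w':3
C (first-col start): C('$')=0, C('u')=1, C('v')=13, C('w')=18
L[0]='u': occ=0, LF[0]=C('u')+0=1+0=1
L[1]='u': occ=1, LF[1]=C('u')+1=1+1=2
L[2]='u': occ=2, LF[2]=C('u')+2=1+2=3
L[3]='u': occ=3, LF[3]=C('u')+3=1+3=4
L[4]='w': occ=0, LF[4]=C('w')+0=18+0=18
L[5]='w': occ=1, LF[5]=C('w')+1=18+1=19
L[6]='u': occ=4, LF[6]=C('u')+4=1+4=5
L[7]='v': occ=0, LF[7]=C('v')+0=13+0=13
L[8]='u': occ=5, LF[8]=C('u')+5=1+5=6
L[9]='u': occ=6, LF[9]=C('u')+6=1+6=7
L[10]='v': occ=1, LF[10]=C('v')+1=13+1=14
L[11]='v': occ=2, LF[11]=C('v')+2=13+2=15
L[12]='v': occ=3, LF[12]=C('v')+3=13+3=16
L[13]='u': occ=7, LF[13]=C('u')+7=1+7=8
L[14]='w': occ=2, LF[14]=C('w')+2=18+2=20
L[15]='u': occ=8, LF[15]=C('u')+8=1+8=9
L[16]='$': occ=0, LF[16]=C('$')+0=0+0=0
L[17]='u': occ=9, LF[17]=C('u')+9=1+9=10
L[18]='u': occ=10, LF[18]=C('u')+10=1+10=11
L[19]='v': occ=4, LF[19]=C('v')+4=13+4=17
L[20]='u': occ=11, LF[20]=C('u')+11=1+11=12

Answer: 1 2 3 4 18 19 5 13 6 7 14 15 16 8 20 9 0 10 11 17 12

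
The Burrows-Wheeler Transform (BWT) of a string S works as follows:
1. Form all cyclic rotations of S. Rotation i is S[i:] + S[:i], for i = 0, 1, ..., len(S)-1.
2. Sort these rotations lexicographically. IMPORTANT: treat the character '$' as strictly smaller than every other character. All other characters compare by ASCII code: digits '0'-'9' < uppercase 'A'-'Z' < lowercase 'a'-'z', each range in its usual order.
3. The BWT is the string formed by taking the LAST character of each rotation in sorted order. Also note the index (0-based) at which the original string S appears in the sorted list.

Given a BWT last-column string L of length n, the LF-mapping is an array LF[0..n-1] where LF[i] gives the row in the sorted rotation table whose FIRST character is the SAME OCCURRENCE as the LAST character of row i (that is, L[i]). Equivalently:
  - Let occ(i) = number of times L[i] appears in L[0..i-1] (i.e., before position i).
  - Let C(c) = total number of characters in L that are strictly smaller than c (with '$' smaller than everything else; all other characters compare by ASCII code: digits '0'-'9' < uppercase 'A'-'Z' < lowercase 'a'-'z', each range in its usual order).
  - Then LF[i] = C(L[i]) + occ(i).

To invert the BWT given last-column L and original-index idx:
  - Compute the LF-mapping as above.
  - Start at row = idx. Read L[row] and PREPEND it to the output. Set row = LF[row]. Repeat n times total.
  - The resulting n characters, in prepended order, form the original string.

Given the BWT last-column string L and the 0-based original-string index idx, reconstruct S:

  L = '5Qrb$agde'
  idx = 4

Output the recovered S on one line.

Answer: badgerQ5$

Derivation:
LF mapping: 1 2 8 4 0 3 7 5 6
Walk LF starting at row 4, prepending L[row]:
  step 1: row=4, L[4]='$', prepend. Next row=LF[4]=0
  step 2: row=0, L[0]='5', prepend. Next row=LF[0]=1
  step 3: row=1, L[1]='Q', prepend. Next row=LF[1]=2
  step 4: row=2, L[2]='r', prepend. Next row=LF[2]=8
  step 5: row=8, L[8]='e', prepend. Next row=LF[8]=6
  step 6: row=6, L[6]='g', prepend. Next row=LF[6]=7
  step 7: row=7, L[7]='d', prepend. Next row=LF[7]=5
  step 8: row=5, L[5]='a', prepend. Next row=LF[5]=3
  step 9: row=3, L[3]='b', prepend. Next row=LF[3]=4
Reversed output: badgerQ5$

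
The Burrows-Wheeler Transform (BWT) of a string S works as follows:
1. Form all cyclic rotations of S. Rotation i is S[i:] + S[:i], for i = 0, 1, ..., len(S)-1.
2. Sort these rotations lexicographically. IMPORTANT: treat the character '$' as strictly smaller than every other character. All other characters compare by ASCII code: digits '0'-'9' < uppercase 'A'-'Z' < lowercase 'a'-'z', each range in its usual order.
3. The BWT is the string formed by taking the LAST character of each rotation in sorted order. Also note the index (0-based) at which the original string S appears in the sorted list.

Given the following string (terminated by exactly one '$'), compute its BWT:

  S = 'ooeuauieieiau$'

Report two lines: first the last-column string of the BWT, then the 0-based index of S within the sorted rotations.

All 14 rotations (rotation i = S[i:]+S[:i]):
  rot[0] = ooeuauieieiau$
  rot[1] = oeuauieieiau$o
  rot[2] = euauieieiau$oo
  rot[3] = uauieieiau$ooe
  rot[4] = auieieiau$ooeu
  rot[5] = uieieiau$ooeua
  rot[6] = ieieiau$ooeuau
  rot[7] = eieiau$ooeuaui
  rot[8] = ieiau$ooeuauie
  rot[9] = eiau$ooeuauiei
  rot[10] = iau$ooeuauieie
  rot[11] = au$ooeuauieiei
  rot[12] = u$ooeuauieieia
  rot[13] = $ooeuauieieiau
Sorted (with $ < everything):
  sorted[0] = $ooeuauieieiau  (last char: 'u')
  sorted[1] = au$ooeuauieiei  (last char: 'i')
  sorted[2] = auieieiau$ooeu  (last char: 'u')
  sorted[3] = eiau$ooeuauiei  (last char: 'i')
  sorted[4] = eieiau$ooeuaui  (last char: 'i')
  sorted[5] = euauieieiau$oo  (last char: 'o')
  sorted[6] = iau$ooeuauieie  (last char: 'e')
  sorted[7] = ieiau$ooeuauie  (last char: 'e')
  sorted[8] = ieieiau$ooeuau  (last char: 'u')
  sorted[9] = oeuauieieiau$o  (last char: 'o')
  sorted[10] = ooeuauieieiau$  (last char: '$')
  sorted[11] = u$ooeuauieieia  (last char: 'a')
  sorted[12] = uauieieiau$ooe  (last char: 'e')
  sorted[13] = uieieiau$ooeua  (last char: 'a')
Last column: uiuiioeeuo$aea
Original string S is at sorted index 10

Answer: uiuiioeeuo$aea
10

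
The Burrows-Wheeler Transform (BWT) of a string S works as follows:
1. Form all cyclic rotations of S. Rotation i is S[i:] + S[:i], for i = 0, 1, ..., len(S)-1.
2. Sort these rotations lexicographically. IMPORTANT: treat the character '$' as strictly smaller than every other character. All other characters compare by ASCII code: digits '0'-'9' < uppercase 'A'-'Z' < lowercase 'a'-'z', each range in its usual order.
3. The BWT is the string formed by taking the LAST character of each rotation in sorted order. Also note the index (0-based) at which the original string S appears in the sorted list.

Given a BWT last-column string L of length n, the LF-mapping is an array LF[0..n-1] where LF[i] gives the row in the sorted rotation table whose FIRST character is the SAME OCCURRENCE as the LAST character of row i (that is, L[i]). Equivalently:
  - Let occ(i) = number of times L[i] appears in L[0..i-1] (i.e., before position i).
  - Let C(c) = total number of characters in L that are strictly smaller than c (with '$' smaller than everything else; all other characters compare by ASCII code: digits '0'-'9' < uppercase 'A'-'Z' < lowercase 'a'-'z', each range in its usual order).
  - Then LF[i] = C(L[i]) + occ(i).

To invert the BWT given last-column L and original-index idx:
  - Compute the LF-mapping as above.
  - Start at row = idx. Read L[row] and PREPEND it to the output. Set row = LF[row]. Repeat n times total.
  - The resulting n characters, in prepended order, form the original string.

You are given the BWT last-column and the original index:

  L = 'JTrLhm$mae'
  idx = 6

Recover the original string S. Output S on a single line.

LF mapping: 1 3 9 2 6 7 0 8 4 5
Walk LF starting at row 6, prepending L[row]:
  step 1: row=6, L[6]='$', prepend. Next row=LF[6]=0
  step 2: row=0, L[0]='J', prepend. Next row=LF[0]=1
  step 3: row=1, L[1]='T', prepend. Next row=LF[1]=3
  step 4: row=3, L[3]='L', prepend. Next row=LF[3]=2
  step 5: row=2, L[2]='r', prepend. Next row=LF[2]=9
  step 6: row=9, L[9]='e', prepend. Next row=LF[9]=5
  step 7: row=5, L[5]='m', prepend. Next row=LF[5]=7
  step 8: row=7, L[7]='m', prepend. Next row=LF[7]=8
  step 9: row=8, L[8]='a', prepend. Next row=LF[8]=4
  step 10: row=4, L[4]='h', prepend. Next row=LF[4]=6
Reversed output: hammerLTJ$

Answer: hammerLTJ$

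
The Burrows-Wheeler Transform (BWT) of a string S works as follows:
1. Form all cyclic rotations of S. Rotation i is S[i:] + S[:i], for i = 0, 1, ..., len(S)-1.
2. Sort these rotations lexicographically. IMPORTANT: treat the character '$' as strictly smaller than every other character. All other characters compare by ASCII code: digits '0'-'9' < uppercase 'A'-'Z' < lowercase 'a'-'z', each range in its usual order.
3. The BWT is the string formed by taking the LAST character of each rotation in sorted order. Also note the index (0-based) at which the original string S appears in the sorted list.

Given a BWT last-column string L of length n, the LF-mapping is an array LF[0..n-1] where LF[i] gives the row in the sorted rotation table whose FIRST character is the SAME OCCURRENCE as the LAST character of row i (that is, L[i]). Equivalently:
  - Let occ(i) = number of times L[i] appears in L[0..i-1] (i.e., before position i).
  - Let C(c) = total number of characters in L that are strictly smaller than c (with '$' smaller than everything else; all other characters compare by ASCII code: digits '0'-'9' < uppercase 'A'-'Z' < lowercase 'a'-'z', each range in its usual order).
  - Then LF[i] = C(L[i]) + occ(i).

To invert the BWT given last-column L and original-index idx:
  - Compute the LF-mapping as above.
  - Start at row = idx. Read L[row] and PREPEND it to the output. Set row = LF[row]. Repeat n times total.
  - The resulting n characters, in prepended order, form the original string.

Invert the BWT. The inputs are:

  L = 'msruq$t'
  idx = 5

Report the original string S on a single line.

LF mapping: 1 4 3 6 2 0 5
Walk LF starting at row 5, prepending L[row]:
  step 1: row=5, L[5]='$', prepend. Next row=LF[5]=0
  step 2: row=0, L[0]='m', prepend. Next row=LF[0]=1
  step 3: row=1, L[1]='s', prepend. Next row=LF[1]=4
  step 4: row=4, L[4]='q', prepend. Next row=LF[4]=2
  step 5: row=2, L[2]='r', prepend. Next row=LF[2]=3
  step 6: row=3, L[3]='u', prepend. Next row=LF[3]=6
  step 7: row=6, L[6]='t', prepend. Next row=LF[6]=5
Reversed output: turqsm$

Answer: turqsm$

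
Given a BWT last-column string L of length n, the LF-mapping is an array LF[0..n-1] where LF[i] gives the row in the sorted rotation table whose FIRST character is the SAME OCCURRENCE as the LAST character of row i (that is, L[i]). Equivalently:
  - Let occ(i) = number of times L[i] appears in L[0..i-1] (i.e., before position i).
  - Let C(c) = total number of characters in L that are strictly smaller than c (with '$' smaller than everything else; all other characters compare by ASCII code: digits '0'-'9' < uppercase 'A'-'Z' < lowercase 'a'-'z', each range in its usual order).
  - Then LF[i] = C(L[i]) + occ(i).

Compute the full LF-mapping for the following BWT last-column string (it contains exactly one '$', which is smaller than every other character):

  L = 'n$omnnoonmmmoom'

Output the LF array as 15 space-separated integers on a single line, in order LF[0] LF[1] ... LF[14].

Char counts: '$':1, 'm':5, 'n':4, 'o':5
C (first-col start): C('$')=0, C('m')=1, C('n')=6, C('o')=10
L[0]='n': occ=0, LF[0]=C('n')+0=6+0=6
L[1]='$': occ=0, LF[1]=C('$')+0=0+0=0
L[2]='o': occ=0, LF[2]=C('o')+0=10+0=10
L[3]='m': occ=0, LF[3]=C('m')+0=1+0=1
L[4]='n': occ=1, LF[4]=C('n')+1=6+1=7
L[5]='n': occ=2, LF[5]=C('n')+2=6+2=8
L[6]='o': occ=1, LF[6]=C('o')+1=10+1=11
L[7]='o': occ=2, LF[7]=C('o')+2=10+2=12
L[8]='n': occ=3, LF[8]=C('n')+3=6+3=9
L[9]='m': occ=1, LF[9]=C('m')+1=1+1=2
L[10]='m': occ=2, LF[10]=C('m')+2=1+2=3
L[11]='m': occ=3, LF[11]=C('m')+3=1+3=4
L[12]='o': occ=3, LF[12]=C('o')+3=10+3=13
L[13]='o': occ=4, LF[13]=C('o')+4=10+4=14
L[14]='m': occ=4, LF[14]=C('m')+4=1+4=5

Answer: 6 0 10 1 7 8 11 12 9 2 3 4 13 14 5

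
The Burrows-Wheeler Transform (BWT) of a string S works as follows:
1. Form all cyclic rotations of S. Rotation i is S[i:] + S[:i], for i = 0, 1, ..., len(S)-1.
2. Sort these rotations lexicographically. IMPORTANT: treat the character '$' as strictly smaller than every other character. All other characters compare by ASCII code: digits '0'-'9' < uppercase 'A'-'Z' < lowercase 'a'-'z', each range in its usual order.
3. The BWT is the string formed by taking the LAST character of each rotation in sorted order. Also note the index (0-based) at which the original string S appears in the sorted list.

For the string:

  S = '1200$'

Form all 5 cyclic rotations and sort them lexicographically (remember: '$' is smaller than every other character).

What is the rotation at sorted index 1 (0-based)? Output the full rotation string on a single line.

All 5 rotations (rotation i = S[i:]+S[:i]):
  rot[0] = 1200$
  rot[1] = 200$1
  rot[2] = 00$12
  rot[3] = 0$120
  rot[4] = $1200
Sorted (with $ < everything):
  sorted[0] = $1200
  sorted[1] = 0$120
  sorted[2] = 00$12
  sorted[3] = 1200$
  sorted[4] = 200$1
sorted[1] = 0$120

Answer: 0$120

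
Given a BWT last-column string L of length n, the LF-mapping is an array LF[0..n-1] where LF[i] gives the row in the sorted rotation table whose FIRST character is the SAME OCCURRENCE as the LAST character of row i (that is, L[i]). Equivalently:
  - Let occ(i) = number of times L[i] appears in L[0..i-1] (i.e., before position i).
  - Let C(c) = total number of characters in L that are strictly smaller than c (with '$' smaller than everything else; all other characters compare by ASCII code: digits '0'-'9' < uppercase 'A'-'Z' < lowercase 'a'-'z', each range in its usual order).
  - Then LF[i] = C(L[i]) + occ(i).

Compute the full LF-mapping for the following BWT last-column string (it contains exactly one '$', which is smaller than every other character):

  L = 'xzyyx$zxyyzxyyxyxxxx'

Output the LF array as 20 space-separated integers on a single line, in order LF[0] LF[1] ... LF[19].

Answer: 1 17 10 11 2 0 18 3 12 13 19 4 14 15 5 16 6 7 8 9

Derivation:
Char counts: '$':1, 'x':9, 'y':7, 'z':3
C (first-col start): C('$')=0, C('x')=1, C('y')=10, C('z')=17
L[0]='x': occ=0, LF[0]=C('x')+0=1+0=1
L[1]='z': occ=0, LF[1]=C('z')+0=17+0=17
L[2]='y': occ=0, LF[2]=C('y')+0=10+0=10
L[3]='y': occ=1, LF[3]=C('y')+1=10+1=11
L[4]='x': occ=1, LF[4]=C('x')+1=1+1=2
L[5]='$': occ=0, LF[5]=C('$')+0=0+0=0
L[6]='z': occ=1, LF[6]=C('z')+1=17+1=18
L[7]='x': occ=2, LF[7]=C('x')+2=1+2=3
L[8]='y': occ=2, LF[8]=C('y')+2=10+2=12
L[9]='y': occ=3, LF[9]=C('y')+3=10+3=13
L[10]='z': occ=2, LF[10]=C('z')+2=17+2=19
L[11]='x': occ=3, LF[11]=C('x')+3=1+3=4
L[12]='y': occ=4, LF[12]=C('y')+4=10+4=14
L[13]='y': occ=5, LF[13]=C('y')+5=10+5=15
L[14]='x': occ=4, LF[14]=C('x')+4=1+4=5
L[15]='y': occ=6, LF[15]=C('y')+6=10+6=16
L[16]='x': occ=5, LF[16]=C('x')+5=1+5=6
L[17]='x': occ=6, LF[17]=C('x')+6=1+6=7
L[18]='x': occ=7, LF[18]=C('x')+7=1+7=8
L[19]='x': occ=8, LF[19]=C('x')+8=1+8=9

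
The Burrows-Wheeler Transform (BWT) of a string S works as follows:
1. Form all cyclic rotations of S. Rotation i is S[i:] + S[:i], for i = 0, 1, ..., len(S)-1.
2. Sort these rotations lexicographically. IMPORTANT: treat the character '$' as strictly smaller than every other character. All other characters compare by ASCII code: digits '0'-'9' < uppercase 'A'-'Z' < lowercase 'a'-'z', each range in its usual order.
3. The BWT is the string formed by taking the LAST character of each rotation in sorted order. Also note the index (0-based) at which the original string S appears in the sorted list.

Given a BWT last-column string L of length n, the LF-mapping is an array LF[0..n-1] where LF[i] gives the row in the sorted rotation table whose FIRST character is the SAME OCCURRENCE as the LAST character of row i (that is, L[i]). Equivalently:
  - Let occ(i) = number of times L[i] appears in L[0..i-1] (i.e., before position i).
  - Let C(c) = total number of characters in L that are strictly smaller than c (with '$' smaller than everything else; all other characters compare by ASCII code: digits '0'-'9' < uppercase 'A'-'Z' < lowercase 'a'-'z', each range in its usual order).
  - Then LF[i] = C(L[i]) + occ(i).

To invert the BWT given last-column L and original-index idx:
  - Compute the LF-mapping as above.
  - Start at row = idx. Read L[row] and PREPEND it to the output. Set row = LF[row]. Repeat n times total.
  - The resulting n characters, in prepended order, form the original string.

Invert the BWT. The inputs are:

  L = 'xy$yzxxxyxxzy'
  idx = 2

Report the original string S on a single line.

Answer: xxyyxxyzzxyx$

Derivation:
LF mapping: 1 7 0 8 11 2 3 4 9 5 6 12 10
Walk LF starting at row 2, prepending L[row]:
  step 1: row=2, L[2]='$', prepend. Next row=LF[2]=0
  step 2: row=0, L[0]='x', prepend. Next row=LF[0]=1
  step 3: row=1, L[1]='y', prepend. Next row=LF[1]=7
  step 4: row=7, L[7]='x', prepend. Next row=LF[7]=4
  step 5: row=4, L[4]='z', prepend. Next row=LF[4]=11
  step 6: row=11, L[11]='z', prepend. Next row=LF[11]=12
  step 7: row=12, L[12]='y', prepend. Next row=LF[12]=10
  step 8: row=10, L[10]='x', prepend. Next row=LF[10]=6
  step 9: row=6, L[6]='x', prepend. Next row=LF[6]=3
  step 10: row=3, L[3]='y', prepend. Next row=LF[3]=8
  step 11: row=8, L[8]='y', prepend. Next row=LF[8]=9
  step 12: row=9, L[9]='x', prepend. Next row=LF[9]=5
  step 13: row=5, L[5]='x', prepend. Next row=LF[5]=2
Reversed output: xxyyxxyzzxyx$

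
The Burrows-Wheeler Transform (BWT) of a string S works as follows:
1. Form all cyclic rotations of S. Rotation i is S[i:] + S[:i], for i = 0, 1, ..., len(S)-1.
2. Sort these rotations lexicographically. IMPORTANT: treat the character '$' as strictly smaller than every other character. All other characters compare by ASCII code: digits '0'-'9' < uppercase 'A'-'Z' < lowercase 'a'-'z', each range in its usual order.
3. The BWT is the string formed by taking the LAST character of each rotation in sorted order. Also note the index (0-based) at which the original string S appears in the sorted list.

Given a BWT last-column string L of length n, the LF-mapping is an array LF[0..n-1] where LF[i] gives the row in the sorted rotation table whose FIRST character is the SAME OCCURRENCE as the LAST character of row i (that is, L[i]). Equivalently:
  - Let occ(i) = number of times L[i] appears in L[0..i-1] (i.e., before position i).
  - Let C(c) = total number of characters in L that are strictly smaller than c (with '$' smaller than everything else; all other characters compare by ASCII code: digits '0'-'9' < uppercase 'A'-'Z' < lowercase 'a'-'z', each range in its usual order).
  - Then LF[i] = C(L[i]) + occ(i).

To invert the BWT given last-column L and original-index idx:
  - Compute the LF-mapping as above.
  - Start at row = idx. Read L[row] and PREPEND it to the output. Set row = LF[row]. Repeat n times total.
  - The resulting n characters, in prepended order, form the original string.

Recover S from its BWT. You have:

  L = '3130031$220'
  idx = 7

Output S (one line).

Answer: 2301003123$

Derivation:
LF mapping: 8 4 9 1 2 10 5 0 6 7 3
Walk LF starting at row 7, prepending L[row]:
  step 1: row=7, L[7]='$', prepend. Next row=LF[7]=0
  step 2: row=0, L[0]='3', prepend. Next row=LF[0]=8
  step 3: row=8, L[8]='2', prepend. Next row=LF[8]=6
  step 4: row=6, L[6]='1', prepend. Next row=LF[6]=5
  step 5: row=5, L[5]='3', prepend. Next row=LF[5]=10
  step 6: row=10, L[10]='0', prepend. Next row=LF[10]=3
  step 7: row=3, L[3]='0', prepend. Next row=LF[3]=1
  step 8: row=1, L[1]='1', prepend. Next row=LF[1]=4
  step 9: row=4, L[4]='0', prepend. Next row=LF[4]=2
  step 10: row=2, L[2]='3', prepend. Next row=LF[2]=9
  step 11: row=9, L[9]='2', prepend. Next row=LF[9]=7
Reversed output: 2301003123$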